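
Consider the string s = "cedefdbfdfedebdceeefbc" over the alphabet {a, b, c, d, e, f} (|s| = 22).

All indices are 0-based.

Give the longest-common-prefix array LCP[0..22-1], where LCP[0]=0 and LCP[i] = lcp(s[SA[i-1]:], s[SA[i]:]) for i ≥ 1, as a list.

[0, 1, 1, 0, 1, 2, 0, 1, 1, 2, 1, 0, 1, 3, 1, 2, 1, 2, 0, 1, 2, 1]

rank→(start, suffix):
  0 → (20, 'bc')
  1 → (13, 'bdceeefbc')
  2 → (6, 'bfdfedebdceeefbc')
  3 → (21, 'c')
  4 → (0, 'cedefdbfdfedebdceeefbc')
  5 → (15, 'ceeefbc')
  6 → (5, 'dbfdfedebdceeefbc')
  7 → (14, 'dceeefbc')
  8 → (11, 'debdceeefbc')
  9 → (2, 'defdbfdfedebdceeefbc')
  10 → (8, 'dfedebdceeefbc')
  11 → (12, 'ebdceeefbc')
  12 → (10, 'edebdceeefbc')
  13 → (1, 'edefdbfdfedebdceeefbc')
  14 → (16, 'eeefbc')
  15 → (17, 'eefbc')
  16 → (18, 'efbc')
  17 → (3, 'efdbfdfedebdceeefbc')
  18 → (19, 'fbc')
  19 → (4, 'fdbfdfedebdceeefbc')
  20 → (7, 'fdfedebdceeefbc')
  21 → (9, 'fedebdceeefbc')

SA = [20, 13, 6, 21, 0, 15, 5, 14, 11, 2, 8, 12, 10, 1, 16, 17, 18, 3, 19, 4, 7, 9]
rank  pair      lcp
   1  s[20:],s[13:]  1  'b'
   2  s[13:],s[6:]  1  'b'
   3  s[6:],s[21:]  0  ''
   4  s[21:],s[0:]  1  'c'
   5  s[0:],s[15:]  2  'ce'
   6  s[15:],s[5:]  0  ''
   7  s[5:],s[14:]  1  'd'
   8  s[14:],s[11:]  1  'd'
   9  s[11:],s[2:]  2  'de'
  10  s[2:],s[8:]  1  'd'
  11  s[8:],s[12:]  0  ''
  12  s[12:],s[10:]  1  'e'
  13  s[10:],s[1:]  3  'ede'
  14  s[1:],s[16:]  1  'e'
  15  s[16:],s[17:]  2  'ee'
  16  s[17:],s[18:]  1  'e'
  17  s[18:],s[3:]  2  'ef'
  18  s[3:],s[19:]  0  ''
  19  s[19:],s[4:]  1  'f'
  20  s[4:],s[7:]  2  'fd'
  21  s[7:],s[9:]  1  'f'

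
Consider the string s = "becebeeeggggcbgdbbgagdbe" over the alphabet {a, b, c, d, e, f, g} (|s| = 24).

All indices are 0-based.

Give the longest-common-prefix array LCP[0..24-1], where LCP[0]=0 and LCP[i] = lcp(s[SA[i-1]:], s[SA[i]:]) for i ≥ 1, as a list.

[0, 0, 1, 2, 2, 1, 2, 0, 1, 0, 2, 0, 1, 1, 1, 2, 1, 0, 1, 1, 3, 1, 2, 3]

rank→(start, suffix):
  0 → (19, 'agdbe')
  1 → (16, 'bbgagdbe')
  2 → (22, 'be')
  3 → (0, 'becebeeeggggcbgdbbgagdbe')
  4 → (4, 'beeeggggcbgdbbgagdbe')
  5 → (17, 'bgagdbe')
  6 → (13, 'bgdbbgagdbe')
  7 → (12, 'cbgdbbgagdbe')
  8 → (2, 'cebeeeggggcbgdbbgagdbe')
  9 → (15, 'dbbgagdbe')
  10 → (21, 'dbe')
  11 → (23, 'e')
  12 → (3, 'ebeeeggggcbgdbbgagdbe')
  13 → (1, 'ecebeeeggggcbgdbbgagdbe')
  14 → (5, 'eeeggggcbgdbbgagdbe')
  15 → (6, 'eeggggcbgdbbgagdbe')
  16 → (7, 'eggggcbgdbbgagdbe')
  17 → (18, 'gagdbe')
  18 → (11, 'gcbgdbbgagdbe')
  19 → (14, 'gdbbgagdbe')
  20 → (20, 'gdbe')
  21 → (10, 'ggcbgdbbgagdbe')
  22 → (9, 'gggcbgdbbgagdbe')
  23 → (8, 'ggggcbgdbbgagdbe')

SA = [19, 16, 22, 0, 4, 17, 13, 12, 2, 15, 21, 23, 3, 1, 5, 6, 7, 18, 11, 14, 20, 10, 9, 8]
rank  pair      lcp
   1  s[19:],s[16:]  0  ''
   2  s[16:],s[22:]  1  'b'
   3  s[22:],s[0:]  2  'be'
   4  s[0:],s[4:]  2  'be'
   5  s[4:],s[17:]  1  'b'
   6  s[17:],s[13:]  2  'bg'
   7  s[13:],s[12:]  0  ''
   8  s[12:],s[2:]  1  'c'
   9  s[2:],s[15:]  0  ''
  10  s[15:],s[21:]  2  'db'
  11  s[21:],s[23:]  0  ''
  12  s[23:],s[3:]  1  'e'
  13  s[3:],s[1:]  1  'e'
  14  s[1:],s[5:]  1  'e'
  15  s[5:],s[6:]  2  'ee'
  16  s[6:],s[7:]  1  'e'
  17  s[7:],s[18:]  0  ''
  18  s[18:],s[11:]  1  'g'
  19  s[11:],s[14:]  1  'g'
  20  s[14:],s[20:]  3  'gdb'
  21  s[20:],s[10:]  1  'g'
  22  s[10:],s[9:]  2  'gg'
  23  s[9:],s[8:]  3  'ggg'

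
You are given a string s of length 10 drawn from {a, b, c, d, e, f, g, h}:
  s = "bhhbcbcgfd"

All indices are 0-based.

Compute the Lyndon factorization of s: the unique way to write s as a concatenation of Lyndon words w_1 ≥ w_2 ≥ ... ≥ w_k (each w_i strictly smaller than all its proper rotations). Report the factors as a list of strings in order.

["bhh", "bcbcgfd"]

emit factor 1: 'bhh' (i=0, period=3)
emit factor 2: 'bcbcgfd' (i=3, period=7)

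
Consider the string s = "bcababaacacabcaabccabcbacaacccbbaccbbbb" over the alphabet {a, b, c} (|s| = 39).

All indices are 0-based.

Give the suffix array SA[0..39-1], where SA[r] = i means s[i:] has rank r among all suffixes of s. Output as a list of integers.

sorted suffixes:
  #0 SA[0]=14  'aabccabcbacaacccbbaccbbbb'
  #1 SA[1]=6  'aacacabcaabccabcbacaacccbbaccbbbb'
  #2 SA[2]=25  'aacccbbaccbbbb'
  #3 SA[3]=4  'abaacacabcaabccabcbacaacccbbaccbbbb'
  #4 SA[4]=2  'ababaacacabcaabccabcbacaacccbbaccbbbb'
  #5 SA[5]=11  'abcaabccabcbacaacccbbaccbbbb'
  #6 SA[6]=19  'abcbacaacccbbaccbbbb'
  #7 SA[7]=15  'abccabcbacaacccbbaccbbbb'
  #8 SA[8]=23  'acaacccbbaccbbbb'
  #9 SA[9]=9  'acabcaabccabcbacaacccbbaccbbbb'
  #10 SA[10]=7  'acacabcaabccabcbacaacccbbaccbbbb'
  #11 SA[11]=32  'accbbbb'
  #12 SA[12]=26  'acccbbaccbbbb'
  #13 SA[13]=38  'b'
  #14 SA[14]=5  'baacacabcaabccabcbacaacccbbaccbbbb'
  #15 SA[15]=3  'babaacacabcaabccabcbacaacccbbaccbbbb'
  #16 SA[16]=22  'bacaacccbbaccbbbb'
  #17 SA[17]=31  'baccbbbb'
  #18 SA[18]=37  'bb'
  #19 SA[19]=30  'bbaccbbbb'
  #20 SA[20]=36  'bbb'
  #21 SA[21]=35  'bbbb'
  #22 SA[22]=12  'bcaabccabcbacaacccbbaccbbbb'
  #23 SA[23]=0  'bcababaacacabcaabccabcbacaacccbbaccbbbb'
  #24 SA[24]=20  'bcbacaacccbbaccbbbb'
  #25 SA[25]=16  'bccabcbacaacccbbaccbbbb'
  #26 SA[26]=13  'caabccabcbacaacccbbaccbbbb'
  #27 SA[27]=24  'caacccbbaccbbbb'
  #28 SA[28]=1  'cababaacacabcaabccabcbacaacccbbaccbbbb'
  #29 SA[29]=10  'cabcaabccabcbacaacccbbaccbbbb'
  #30 SA[30]=18  'cabcbacaacccbbaccbbbb'
  #31 SA[31]=8  'cacabcaabccabcbacaacccbbaccbbbb'
  #32 SA[32]=21  'cbacaacccbbaccbbbb'
  #33 SA[33]=29  'cbbaccbbbb'
  #34 SA[34]=34  'cbbbb'
  #35 SA[35]=17  'ccabcbacaacccbbaccbbbb'
  #36 SA[36]=28  'ccbbaccbbbb'
  #37 SA[37]=33  'ccbbbb'
  #38 SA[38]=27  'cccbbaccbbbb'

[14, 6, 25, 4, 2, 11, 19, 15, 23, 9, 7, 32, 26, 38, 5, 3, 22, 31, 37, 30, 36, 35, 12, 0, 20, 16, 13, 24, 1, 10, 18, 8, 21, 29, 34, 17, 28, 33, 27]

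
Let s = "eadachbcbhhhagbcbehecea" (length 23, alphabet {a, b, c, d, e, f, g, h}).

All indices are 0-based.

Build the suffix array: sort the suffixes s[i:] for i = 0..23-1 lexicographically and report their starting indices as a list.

[22, 3, 1, 12, 14, 6, 16, 8, 15, 7, 20, 4, 2, 21, 0, 19, 17, 13, 11, 5, 18, 10, 9]

sorted suffixes:
  #0 SA[0]=22  'a'
  #1 SA[1]=3  'achbcbhhhagbcbehecea'
  #2 SA[2]=1  'adachbcbhhhagbcbehecea'
  #3 SA[3]=12  'agbcbehecea'
  #4 SA[4]=14  'bcbehecea'
  #5 SA[5]=6  'bcbhhhagbcbehecea'
  #6 SA[6]=16  'behecea'
  #7 SA[7]=8  'bhhhagbcbehecea'
  #8 SA[8]=15  'cbehecea'
  #9 SA[9]=7  'cbhhhagbcbehecea'
  #10 SA[10]=20  'cea'
  #11 SA[11]=4  'chbcbhhhagbcbehecea'
  #12 SA[12]=2  'dachbcbhhhagbcbehecea'
  #13 SA[13]=21  'ea'
  #14 SA[14]=0  'eadachbcbhhhagbcbehecea'
  #15 SA[15]=19  'ecea'
  #16 SA[16]=17  'ehecea'
  #17 SA[17]=13  'gbcbehecea'
  #18 SA[18]=11  'hagbcbehecea'
  #19 SA[19]=5  'hbcbhhhagbcbehecea'
  #20 SA[20]=18  'hecea'
  #21 SA[21]=10  'hhagbcbehecea'
  #22 SA[22]=9  'hhhagbcbehecea'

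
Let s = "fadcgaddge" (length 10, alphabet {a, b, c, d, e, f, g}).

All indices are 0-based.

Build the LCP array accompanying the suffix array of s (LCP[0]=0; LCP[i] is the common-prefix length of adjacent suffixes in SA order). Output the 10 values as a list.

rank→(start, suffix):
  0 → (1, 'adcgaddge')
  1 → (5, 'addge')
  2 → (3, 'cgaddge')
  3 → (2, 'dcgaddge')
  4 → (6, 'ddge')
  5 → (7, 'dge')
  6 → (9, 'e')
  7 → (0, 'fadcgaddge')
  8 → (4, 'gaddge')
  9 → (8, 'ge')

SA = [1, 5, 3, 2, 6, 7, 9, 0, 4, 8]
rank  pair      lcp
   1  s[1:],s[5:]  2  'ad'
   2  s[5:],s[3:]  0  ''
   3  s[3:],s[2:]  0  ''
   4  s[2:],s[6:]  1  'd'
   5  s[6:],s[7:]  1  'd'
   6  s[7:],s[9:]  0  ''
   7  s[9:],s[0:]  0  ''
   8  s[0:],s[4:]  0  ''
   9  s[4:],s[8:]  1  'g'

[0, 2, 0, 0, 1, 1, 0, 0, 0, 1]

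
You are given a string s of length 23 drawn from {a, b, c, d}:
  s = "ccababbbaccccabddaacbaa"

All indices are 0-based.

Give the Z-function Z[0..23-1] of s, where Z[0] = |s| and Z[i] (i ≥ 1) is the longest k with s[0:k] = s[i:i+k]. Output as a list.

[23, 1, 0, 0, 0, 0, 0, 0, 0, 2, 2, 4, 1, 0, 0, 0, 0, 0, 0, 1, 0, 0, 0]

Z[0]=23
i=1: i≥r, start 0; Z[1]=1 grow→box=[1,2)
i=2: i≥r, start 0; Z[2]=0
i=3: i≥r, start 0; Z[3]=0
i=4: i≥r, start 0; Z[4]=0
i=5: i≥r, start 0; Z[5]=0
i=6: i≥r, start 0; Z[6]=0
i=7: i≥r, start 0; Z[7]=0
i=8: i≥r, start 0; Z[8]=0
i=9: i≥r, start 0; Z[9]=2 grow→box=[9,11)
i=10: min(r-i=1, Z[1]=1)=1; Z[10]=2 grow→box=[10,12)
i=11: min(r-i=1, Z[1]=1)=1; Z[11]=4 grow→box=[11,15)
i=12: min(r-i=3, Z[1]=1)=1; Z[12]=1
i=13: min(r-i=2, Z[2]=0)=0; Z[13]=0
i=14: min(r-i=1, Z[3]=0)=0; Z[14]=0
i=15: i≥r, start 0; Z[15]=0
i=16: i≥r, start 0; Z[16]=0
i=17: i≥r, start 0; Z[17]=0
i=18: i≥r, start 0; Z[18]=0
i=19: i≥r, start 0; Z[19]=1 grow→box=[19,20)
i=20: i≥r, start 0; Z[20]=0
i=21: i≥r, start 0; Z[21]=0
i=22: i≥r, start 0; Z[22]=0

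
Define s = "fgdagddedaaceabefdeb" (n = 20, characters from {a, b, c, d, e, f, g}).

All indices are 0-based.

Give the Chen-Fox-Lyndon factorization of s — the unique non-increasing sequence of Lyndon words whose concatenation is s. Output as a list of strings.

["fg", "d", "agdded", "aaceabefdeb"]

emit factor 1: 'fg' (i=0, period=2)
emit factor 2: 'd' (i=2, period=1)
emit factor 3: 'agdded' (i=3, period=6)
emit factor 4: 'aaceabefdeb' (i=9, period=11)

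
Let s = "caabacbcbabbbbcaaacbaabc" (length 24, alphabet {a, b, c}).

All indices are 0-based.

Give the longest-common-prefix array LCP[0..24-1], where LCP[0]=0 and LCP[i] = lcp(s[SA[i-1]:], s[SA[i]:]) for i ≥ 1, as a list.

[0, 2, 3, 2, 1, 2, 2, 1, 3, 0, 2, 2, 1, 3, 2, 1, 2, 2, 0, 1, 3, 1, 3, 2]

rank→(start, suffix):
  0 → (15, 'aaacbaabc')
  1 → (1, 'aabacbcbabbbbcaaacbaabc')
  2 → (20, 'aabc')
  3 → (16, 'aacbaabc')
  4 → (2, 'abacbcbabbbbcaaacbaabc')
  5 → (9, 'abbbbcaaacbaabc')
  6 → (21, 'abc')
  7 → (17, 'acbaabc')
  8 → (4, 'acbcbabbbbcaaacbaabc')
  9 → (19, 'baabc')
  10 → (8, 'babbbbcaaacbaabc')
  11 → (3, 'bacbcbabbbbcaaacbaabc')
  12 → (10, 'bbbbcaaacbaabc')
  13 → (11, 'bbbcaaacbaabc')
  14 → (12, 'bbcaaacbaabc')
  15 → (22, 'bc')
  16 → (13, 'bcaaacbaabc')
  17 → (6, 'bcbabbbbcaaacbaabc')
  18 → (23, 'c')
  19 → (14, 'caaacbaabc')
  20 → (0, 'caabacbcbabbbbcaaacbaabc')
  21 → (18, 'cbaabc')
  22 → (7, 'cbabbbbcaaacbaabc')
  23 → (5, 'cbcbabbbbcaaacbaabc')

SA = [15, 1, 20, 16, 2, 9, 21, 17, 4, 19, 8, 3, 10, 11, 12, 22, 13, 6, 23, 14, 0, 18, 7, 5]
[i] adj suffixes → lcp
  [1] 15/1 → 2 ('aa')
  [2] 1/20 → 3 ('aab')
  [3] 20/16 → 2 ('aa')
  [4] 16/2 → 1 ('a')
  [5] 2/9 → 2 ('ab')
  [6] 9/21 → 2 ('ab')
  [7] 21/17 → 1 ('a')
  [8] 17/4 → 3 ('acb')
  [9] 4/19 → 0 ('')
  [10] 19/8 → 2 ('ba')
  [11] 8/3 → 2 ('ba')
  [12] 3/10 → 1 ('b')
  [13] 10/11 → 3 ('bbb')
  [14] 11/12 → 2 ('bb')
  [15] 12/22 → 1 ('b')
  [16] 22/13 → 2 ('bc')
  [17] 13/6 → 2 ('bc')
  [18] 6/23 → 0 ('')
  [19] 23/14 → 1 ('c')
  [20] 14/0 → 3 ('caa')
  [21] 0/18 → 1 ('c')
  [22] 18/7 → 3 ('cba')
  [23] 7/5 → 2 ('cb')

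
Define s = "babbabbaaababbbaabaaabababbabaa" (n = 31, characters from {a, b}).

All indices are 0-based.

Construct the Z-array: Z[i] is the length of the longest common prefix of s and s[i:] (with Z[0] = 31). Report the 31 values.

Z[0]=31
i=1: i≥r, start 0; Z[1]=0
i=2: i≥r, start 0; Z[2]=1 scan→box=[2,3)
i=3: i≥r, start 0; Z[3]=5 scan→box=[3,8)
i=4: min(r-i=4, Z[1]=0)=0; Z[4]=0
i=5: min(r-i=3, Z[2]=1)=1; Z[5]=1
i=6: min(r-i=2, Z[3]=5)=2; Z[6]=2
i=7: min(r-i=1, Z[4]=0)=0; Z[7]=0
i=8: i≥r, start 0; Z[8]=0
i=9: i≥r, start 0; Z[9]=0
i=10: i≥r, start 0; Z[10]=4 scan→box=[10,14)
i=11: min(r-i=3, Z[1]=0)=0; Z[11]=0
i=12: min(r-i=2, Z[2]=1)=1; Z[12]=1
i=13: min(r-i=1, Z[3]=5)=1; Z[13]=1
i=14: i≥r, start 0; Z[14]=2 scan→box=[14,16)
i=15: min(r-i=1, Z[1]=0)=0; Z[15]=0
i=16: i≥r, start 0; Z[16]=0
i=17: i≥r, start 0; Z[17]=2 scan→box=[17,19)
i=18: min(r-i=1, Z[1]=0)=0; Z[18]=0
i=19: i≥r, start 0; Z[19]=0
i=20: i≥r, start 0; Z[20]=0
i=21: i≥r, start 0; Z[21]=3 scan→box=[21,24)
i=22: min(r-i=2, Z[1]=0)=0; Z[22]=0
i=23: min(r-i=1, Z[2]=1)=1; Z[23]=6 scan→box=[23,29)
i=24: min(r-i=5, Z[1]=0)=0; Z[24]=0
i=25: min(r-i=4, Z[2]=1)=1; Z[25]=1
i=26: min(r-i=3, Z[3]=5)=3; Z[26]=3
i=27: min(r-i=2, Z[4]=0)=0; Z[27]=0
i=28: min(r-i=1, Z[5]=1)=1; Z[28]=2 scan→box=[28,30)
i=29: min(r-i=1, Z[1]=0)=0; Z[29]=0
i=30: i≥r, start 0; Z[30]=0

[31, 0, 1, 5, 0, 1, 2, 0, 0, 0, 4, 0, 1, 1, 2, 0, 0, 2, 0, 0, 0, 3, 0, 6, 0, 1, 3, 0, 2, 0, 0]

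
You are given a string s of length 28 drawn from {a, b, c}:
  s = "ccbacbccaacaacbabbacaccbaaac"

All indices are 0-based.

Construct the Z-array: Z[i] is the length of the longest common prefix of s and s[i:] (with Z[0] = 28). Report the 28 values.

[28, 1, 0, 0, 1, 0, 2, 1, 0, 0, 1, 0, 0, 1, 0, 0, 0, 0, 0, 1, 0, 4, 1, 0, 0, 0, 0, 1]

Z[0]=28
i=1: fresh scan; Z[1]=1 extend→box=[1,2)
i=2: fresh scan; Z[2]=0
i=3: fresh scan; Z[3]=0
i=4: fresh scan; Z[4]=1 extend→box=[4,5)
i=5: fresh scan; Z[5]=0
i=6: fresh scan; Z[6]=2 extend→box=[6,8)
i=7: min(r-i=1, Z[1]=1)=1; Z[7]=1
i=8: fresh scan; Z[8]=0
i=9: fresh scan; Z[9]=0
i=10: fresh scan; Z[10]=1 extend→box=[10,11)
i=11: fresh scan; Z[11]=0
i=12: fresh scan; Z[12]=0
i=13: fresh scan; Z[13]=1 extend→box=[13,14)
i=14: fresh scan; Z[14]=0
i=15: fresh scan; Z[15]=0
i=16: fresh scan; Z[16]=0
i=17: fresh scan; Z[17]=0
i=18: fresh scan; Z[18]=0
i=19: fresh scan; Z[19]=1 extend→box=[19,20)
i=20: fresh scan; Z[20]=0
i=21: fresh scan; Z[21]=4 extend→box=[21,25)
i=22: min(r-i=3, Z[1]=1)=1; Z[22]=1
i=23: min(r-i=2, Z[2]=0)=0; Z[23]=0
i=24: min(r-i=1, Z[3]=0)=0; Z[24]=0
i=25: fresh scan; Z[25]=0
i=26: fresh scan; Z[26]=0
i=27: fresh scan; Z[27]=1 extend→box=[27,28)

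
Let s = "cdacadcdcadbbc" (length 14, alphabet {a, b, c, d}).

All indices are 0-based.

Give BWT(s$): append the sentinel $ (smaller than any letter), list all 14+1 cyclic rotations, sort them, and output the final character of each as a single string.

rank  rotation         last
    0  $cdacadcdcadbbc  c
    1  acadcdcadbbc$cd  d
    2  adbbc$cdacadcdc  c
    3  adcdcadbbc$cdac  c
    4  bbc$cdacadcdcad  d
    5  bc$cdacadcdcadb  b
    6  c$cdacadcdcadbb  b
    7  cadbbc$cdacadcd  d
    8  cadcdcadbbc$cda  a
    9  cdacadcdcadbbc$  $
   10  cdcadbbc$cdacad  d
   11  dacadcdcadbbc$c  c
   12  dbbc$cdacadcdca  a
   13  dcadbbc$cdacadc  c
   14  dcdcadbbc$cdaca  a

cdccdbbda$dcaca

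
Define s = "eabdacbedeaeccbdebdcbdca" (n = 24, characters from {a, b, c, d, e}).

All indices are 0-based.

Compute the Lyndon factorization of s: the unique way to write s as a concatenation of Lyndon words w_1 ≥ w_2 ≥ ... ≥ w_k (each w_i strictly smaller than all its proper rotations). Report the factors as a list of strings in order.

["e", "abdacbedeaeccbdebdcbdc", "a"]

emit factor 1: 'e' (i=0, period=1)
emit factor 2: 'abdacbedeaeccbdebdcbdc' (i=1, period=22)
emit factor 3: 'a' (i=23, period=1)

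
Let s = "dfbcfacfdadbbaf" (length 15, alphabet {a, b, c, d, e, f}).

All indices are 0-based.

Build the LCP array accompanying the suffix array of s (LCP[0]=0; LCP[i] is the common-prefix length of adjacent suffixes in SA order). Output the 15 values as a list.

rank→(start, suffix):
  0 → (5, 'acfdadbbaf')
  1 → (9, 'adbbaf')
  2 → (13, 'af')
  3 → (12, 'baf')
  4 → (11, 'bbaf')
  5 → (2, 'bcfacfdadbbaf')
  6 → (3, 'cfacfdadbbaf')
  7 → (6, 'cfdadbbaf')
  8 → (8, 'dadbbaf')
  9 → (10, 'dbbaf')
  10 → (0, 'dfbcfacfdadbbaf')
  11 → (14, 'f')
  12 → (4, 'facfdadbbaf')
  13 → (1, 'fbcfacfdadbbaf')
  14 → (7, 'fdadbbaf')

SA = [5, 9, 13, 12, 11, 2, 3, 6, 8, 10, 0, 14, 4, 1, 7]
[i] adj suffixes → lcp
  [1] 5/9 → 1 ('a')
  [2] 9/13 → 1 ('a')
  [3] 13/12 → 0 ('')
  [4] 12/11 → 1 ('b')
  [5] 11/2 → 1 ('b')
  [6] 2/3 → 0 ('')
  [7] 3/6 → 2 ('cf')
  [8] 6/8 → 0 ('')
  [9] 8/10 → 1 ('d')
  [10] 10/0 → 1 ('d')
  [11] 0/14 → 0 ('')
  [12] 14/4 → 1 ('f')
  [13] 4/1 → 1 ('f')
  [14] 1/7 → 1 ('f')

[0, 1, 1, 0, 1, 1, 0, 2, 0, 1, 1, 0, 1, 1, 1]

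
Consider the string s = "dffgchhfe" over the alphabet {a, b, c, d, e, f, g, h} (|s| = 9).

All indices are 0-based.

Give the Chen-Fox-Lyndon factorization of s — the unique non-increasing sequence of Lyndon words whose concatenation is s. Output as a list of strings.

["dffg", "chhfe"]

emit factor 1: 'dffg' (i=0, period=4)
emit factor 2: 'chhfe' (i=4, period=5)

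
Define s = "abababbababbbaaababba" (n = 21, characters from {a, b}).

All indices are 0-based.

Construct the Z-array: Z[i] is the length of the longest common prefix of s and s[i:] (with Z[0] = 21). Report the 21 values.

[21, 0, 4, 0, 2, 0, 0, 4, 0, 2, 0, 0, 0, 1, 1, 4, 0, 2, 0, 0, 1]

Z[0]=21
i=1: fresh scan; Z[1]=0
i=2: fresh scan; Z[2]=4 scan→box=[2,6)
i=3: min(r-i=3, Z[1]=0)=0; Z[3]=0
i=4: min(r-i=2, Z[2]=4)=2; Z[4]=2
i=5: min(r-i=1, Z[3]=0)=0; Z[5]=0
i=6: fresh scan; Z[6]=0
i=7: fresh scan; Z[7]=4 scan→box=[7,11)
i=8: min(r-i=3, Z[1]=0)=0; Z[8]=0
i=9: min(r-i=2, Z[2]=4)=2; Z[9]=2
i=10: min(r-i=1, Z[3]=0)=0; Z[10]=0
i=11: fresh scan; Z[11]=0
i=12: fresh scan; Z[12]=0
i=13: fresh scan; Z[13]=1 scan→box=[13,14)
i=14: fresh scan; Z[14]=1 scan→box=[14,15)
i=15: fresh scan; Z[15]=4 scan→box=[15,19)
i=16: min(r-i=3, Z[1]=0)=0; Z[16]=0
i=17: min(r-i=2, Z[2]=4)=2; Z[17]=2
i=18: min(r-i=1, Z[3]=0)=0; Z[18]=0
i=19: fresh scan; Z[19]=0
i=20: fresh scan; Z[20]=1 scan→box=[20,21)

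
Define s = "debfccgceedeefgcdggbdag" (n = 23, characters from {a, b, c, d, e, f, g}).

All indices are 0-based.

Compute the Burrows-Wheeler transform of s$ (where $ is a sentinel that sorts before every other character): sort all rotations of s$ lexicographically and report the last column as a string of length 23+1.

gdgefggcb$ecdecdebeagfcd

rank  rotation                  last
    0  $debfccgceedeefgcdggbdag  g
    1  ag$debfccgceedeefgcdggbd  d
    2  bdag$debfccgceedeefgcdgg  g
    3  bfccgceedeefgcdggbdag$de  e
    4  ccgceedeefgcdggbdag$debf  f
    5  cdggbdag$debfccgceedeefg  g
    6  ceedeefgcdggbdag$debfccg  g
    7  cgceedeefgcdggbdag$debfc  c
    8  dag$debfccgceedeefgcdggb  b
    9  debfccgceedeefgcdggbdag$  $
   10  deefgcdggbdag$debfccgcee  e
   11  dggbdag$debfccgceedeefgc  c
   12  ebfccgceedeefgcdggbdag$d  d
   13  edeefgcdggbdag$debfccgce  e
   14  eedeefgcdggbdag$debfccgc  c
   15  eefgcdggbdag$debfccgceed  d
   16  efgcdggbdag$debfccgceede  e
   17  fccgceedeefgcdggbdag$deb  b
   18  fgcdggbdag$debfccgceedee  e
   19  g$debfccgceedeefgcdggbda  a
   20  gbdag$debfccgceedeefgcdg  g
   21  gcdggbdag$debfccgceedeef  f
   22  gceedeefgcdggbdag$debfcc  c
   23  ggbdag$debfccgceedeefgcd  d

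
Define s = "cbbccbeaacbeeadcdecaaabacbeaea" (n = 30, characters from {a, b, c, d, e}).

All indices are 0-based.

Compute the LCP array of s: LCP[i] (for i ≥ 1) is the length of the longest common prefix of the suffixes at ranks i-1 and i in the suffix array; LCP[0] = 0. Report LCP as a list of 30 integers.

sorted suffixes:
  #0 SA[0]=29  'a'
  #1 SA[1]=19  'aaabacbeaea'
  #2 SA[2]=20  'aabacbeaea'
  #3 SA[3]=7  'aacbeeadcdecaaabacbeaea'
  #4 SA[4]=21  'abacbeaea'
  #5 SA[5]=23  'acbeaea'
  #6 SA[6]=8  'acbeeadcdecaaabacbeaea'
  #7 SA[7]=13  'adcdecaaabacbeaea'
  #8 SA[8]=27  'aea'
  #9 SA[9]=22  'bacbeaea'
  #10 SA[10]=1  'bbccbeaacbeeadcdecaaabacbeaea'
  #11 SA[11]=2  'bccbeaacbeeadcdecaaabacbeaea'
  #12 SA[12]=5  'beaacbeeadcdecaaabacbeaea'
  #13 SA[13]=25  'beaea'
  #14 SA[14]=10  'beeadcdecaaabacbeaea'
  #15 SA[15]=18  'caaabacbeaea'
  #16 SA[16]=0  'cbbccbeaacbeeadcdecaaabacbeaea'
  #17 SA[17]=4  'cbeaacbeeadcdecaaabacbeaea'
  #18 SA[18]=24  'cbeaea'
  #19 SA[19]=9  'cbeeadcdecaaabacbeaea'
  #20 SA[20]=3  'ccbeaacbeeadcdecaaabacbeaea'
  #21 SA[21]=15  'cdecaaabacbeaea'
  #22 SA[22]=14  'dcdecaaabacbeaea'
  #23 SA[23]=16  'decaaabacbeaea'
  #24 SA[24]=28  'ea'
  #25 SA[25]=6  'eaacbeeadcdecaaabacbeaea'
  #26 SA[26]=12  'eadcdecaaabacbeaea'
  #27 SA[27]=26  'eaea'
  #28 SA[28]=17  'ecaaabacbeaea'
  #29 SA[29]=11  'eeadcdecaaabacbeaea'

SA = [29, 19, 20, 7, 21, 23, 8, 13, 27, 22, 1, 2, 5, 25, 10, 18, 0, 4, 24, 9, 3, 15, 14, 16, 28, 6, 12, 26, 17, 11]
[i] adj suffixes → lcp
  [1] 29/19 → 1 ('a')
  [2] 19/20 → 2 ('aa')
  [3] 20/7 → 2 ('aa')
  [4] 7/21 → 1 ('a')
  [5] 21/23 → 1 ('a')
  [6] 23/8 → 4 ('acbe')
  [7] 8/13 → 1 ('a')
  [8] 13/27 → 1 ('a')
  [9] 27/22 → 0 ('')
  [10] 22/1 → 1 ('b')
  [11] 1/2 → 1 ('b')
  [12] 2/5 → 1 ('b')
  [13] 5/25 → 3 ('bea')
  [14] 25/10 → 2 ('be')
  [15] 10/18 → 0 ('')
  [16] 18/0 → 1 ('c')
  [17] 0/4 → 2 ('cb')
  [18] 4/24 → 4 ('cbea')
  [19] 24/9 → 3 ('cbe')
  [20] 9/3 → 1 ('c')
  [21] 3/15 → 1 ('c')
  [22] 15/14 → 0 ('')
  [23] 14/16 → 1 ('d')
  [24] 16/28 → 0 ('')
  [25] 28/6 → 2 ('ea')
  [26] 6/12 → 2 ('ea')
  [27] 12/26 → 2 ('ea')
  [28] 26/17 → 1 ('e')
  [29] 17/11 → 1 ('e')

[0, 1, 2, 2, 1, 1, 4, 1, 1, 0, 1, 1, 1, 3, 2, 0, 1, 2, 4, 3, 1, 1, 0, 1, 0, 2, 2, 2, 1, 1]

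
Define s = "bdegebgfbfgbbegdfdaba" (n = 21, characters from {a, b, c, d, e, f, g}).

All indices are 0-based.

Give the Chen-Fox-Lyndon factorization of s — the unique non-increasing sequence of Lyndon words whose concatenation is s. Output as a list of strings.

emit factor 1: 'bdegebgfbfg' (i=0, period=11)
emit factor 2: 'bbegdfd' (i=11, period=7)
emit factor 3: 'ab' (i=18, period=2)
emit factor 4: 'a' (i=20, period=1)

["bdegebgfbfg", "bbegdfd", "ab", "a"]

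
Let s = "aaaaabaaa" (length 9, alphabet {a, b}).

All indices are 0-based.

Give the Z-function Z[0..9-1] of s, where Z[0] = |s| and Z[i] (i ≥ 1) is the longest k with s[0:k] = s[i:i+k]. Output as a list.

[9, 4, 3, 2, 1, 0, 3, 2, 1]

Z[0]=9
i=1: i≥r, start 0; Z[1]=4 scan→box=[1,5)
i=2: min(r-i=3, Z[1]=4)=3; Z[2]=3
i=3: min(r-i=2, Z[2]=3)=2; Z[3]=2
i=4: min(r-i=1, Z[3]=2)=1; Z[4]=1
i=5: i≥r, start 0; Z[5]=0
i=6: i≥r, start 0; Z[6]=3 scan→box=[6,9)
i=7: min(r-i=2, Z[1]=4)=2; Z[7]=2
i=8: min(r-i=1, Z[2]=3)=1; Z[8]=1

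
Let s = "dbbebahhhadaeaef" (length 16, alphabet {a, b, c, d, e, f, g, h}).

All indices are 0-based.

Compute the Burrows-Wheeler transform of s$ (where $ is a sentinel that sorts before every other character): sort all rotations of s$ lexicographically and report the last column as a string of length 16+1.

rank  rotation           last
    0  $dbbebahhhadaeaef  f
    1  adaeaef$dbbebahhh  h
    2  aeaef$dbbebahhhad  d
    3  aef$dbbebahhhadae  e
    4  ahhhadaeaef$dbbeb  b
    5  bahhhadaeaef$dbbe  e
    6  bbebahhhadaeaef$d  d
    7  bebahhhadaeaef$db  b
    8  daeaef$dbbebahhha  a
    9  dbbebahhhadaeaef$  $
   10  eaef$dbbebahhhada  a
   11  ebahhhadaeaef$dbb  b
   12  ef$dbbebahhhadaea  a
   13  f$dbbebahhhadaeae  e
   14  hadaeaef$dbbebahh  h
   15  hhadaeaef$dbbebah  h
   16  hhhadaeaef$dbbeba  a

fhdebedba$abaehha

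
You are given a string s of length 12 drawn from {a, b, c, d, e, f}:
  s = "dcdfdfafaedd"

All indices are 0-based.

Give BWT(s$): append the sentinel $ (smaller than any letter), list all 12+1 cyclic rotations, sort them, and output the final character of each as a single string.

rank  rotation       last
    0  $dcdfdfafaedd  d
    1  aedd$dcdfdfaf  f
    2  afaedd$dcdfdf  f
    3  cdfdfafaedd$d  d
    4  d$dcdfdfafaed  d
    5  dcdfdfafaedd$  $
    6  dd$dcdfdfafae  e
    7  dfafaedd$dcdf  f
    8  dfdfafaedd$dc  c
    9  edd$dcdfdfafa  a
   10  faedd$dcdfdfa  a
   11  fafaedd$dcdfd  d
   12  fdfafaedd$dcd  d

dffdd$efcaadd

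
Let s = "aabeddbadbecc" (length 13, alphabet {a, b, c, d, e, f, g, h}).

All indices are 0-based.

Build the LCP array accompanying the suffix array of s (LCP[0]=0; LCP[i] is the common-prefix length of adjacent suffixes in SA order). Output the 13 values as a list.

rank→(start, suffix):
  0 → (0, 'aabeddbadbecc')
  1 → (1, 'abeddbadbecc')
  2 → (7, 'adbecc')
  3 → (6, 'badbecc')
  4 → (9, 'becc')
  5 → (2, 'beddbadbecc')
  6 → (12, 'c')
  7 → (11, 'cc')
  8 → (5, 'dbadbecc')
  9 → (8, 'dbecc')
  10 → (4, 'ddbadbecc')
  11 → (10, 'ecc')
  12 → (3, 'eddbadbecc')

SA = [0, 1, 7, 6, 9, 2, 12, 11, 5, 8, 4, 10, 3]
i: (SA[i-1],SA[i]) lcp shared
  1: (0,1) 1 'a'
  2: (1,7) 1 'a'
  3: (7,6) 0 ''
  4: (6,9) 1 'b'
  5: (9,2) 2 'be'
  6: (2,12) 0 ''
  7: (12,11) 1 'c'
  8: (11,5) 0 ''
  9: (5,8) 2 'db'
  10: (8,4) 1 'd'
  11: (4,10) 0 ''
  12: (10,3) 1 'e'

[0, 1, 1, 0, 1, 2, 0, 1, 0, 2, 1, 0, 1]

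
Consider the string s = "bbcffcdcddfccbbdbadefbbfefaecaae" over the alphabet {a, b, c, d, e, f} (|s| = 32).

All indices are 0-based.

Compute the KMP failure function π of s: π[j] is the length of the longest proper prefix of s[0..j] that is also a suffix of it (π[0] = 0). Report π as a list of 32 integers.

[0, 1, 0, 0, 0, 0, 0, 0, 0, 0, 0, 0, 0, 1, 2, 0, 1, 0, 0, 0, 0, 1, 2, 0, 0, 0, 0, 0, 0, 0, 0, 0]

π[0] = 0
j=1 s[j]='b': π[1]=1 (border 'b')
j=2 s[j]='c': k: 1→0; π[2]=0 (border '')
j=3 s[j]='f': π[3]=0 (border '')
j=4 s[j]='f': π[4]=0 (border '')
j=5 s[j]='c': π[5]=0 (border '')
j=6 s[j]='d': π[6]=0 (border '')
j=7 s[j]='c': π[7]=0 (border '')
j=8 s[j]='d': π[8]=0 (border '')
j=9 s[j]='d': π[9]=0 (border '')
j=10 s[j]='f': π[10]=0 (border '')
j=11 s[j]='c': π[11]=0 (border '')
j=12 s[j]='c': π[12]=0 (border '')
j=13 s[j]='b': π[13]=1 (border 'b')
j=14 s[j]='b': π[14]=2 (border 'bb')
j=15 s[j]='d': k: 2→1→0; π[15]=0 (border '')
j=16 s[j]='b': π[16]=1 (border 'b')
j=17 s[j]='a': k: 1→0; π[17]=0 (border '')
j=18 s[j]='d': π[18]=0 (border '')
j=19 s[j]='e': π[19]=0 (border '')
j=20 s[j]='f': π[20]=0 (border '')
j=21 s[j]='b': π[21]=1 (border 'b')
j=22 s[j]='b': π[22]=2 (border 'bb')
j=23 s[j]='f': k: 2→1→0; π[23]=0 (border '')
j=24 s[j]='e': π[24]=0 (border '')
j=25 s[j]='f': π[25]=0 (border '')
j=26 s[j]='a': π[26]=0 (border '')
j=27 s[j]='e': π[27]=0 (border '')
j=28 s[j]='c': π[28]=0 (border '')
j=29 s[j]='a': π[29]=0 (border '')
j=30 s[j]='a': π[30]=0 (border '')
j=31 s[j]='e': π[31]=0 (border '')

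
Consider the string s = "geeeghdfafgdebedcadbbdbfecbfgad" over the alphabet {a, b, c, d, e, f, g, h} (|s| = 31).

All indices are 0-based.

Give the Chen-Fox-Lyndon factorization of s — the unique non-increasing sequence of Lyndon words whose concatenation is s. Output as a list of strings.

emit factor 1: 'g' (i=0, period=1)
emit factor 2: 'eeegh' (i=1, period=5)
emit factor 3: 'df' (i=6, period=2)
emit factor 4: 'afgdebedc' (i=8, period=9)
emit factor 5: 'adbbdbfecbfg' (i=17, period=12)
emit factor 6: 'ad' (i=29, period=2)

["g", "eeegh", "df", "afgdebedc", "adbbdbfecbfg", "ad"]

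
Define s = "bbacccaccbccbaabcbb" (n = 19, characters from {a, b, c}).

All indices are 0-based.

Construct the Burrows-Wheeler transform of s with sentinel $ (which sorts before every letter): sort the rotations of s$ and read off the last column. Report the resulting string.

bbacbbcbc$acccbccbaa

rank  rotation              last
    0  $bbacccaccbccbaabcbb  b
    1  aabcbb$bbacccaccbccb  b
    2  abcbb$bbacccaccbccba  a
    3  accbccbaabcbb$bbaccc  c
    4  acccaccbccbaabcbb$bb  b
    5  b$bbacccaccbccbaabcb  b
    6  baabcbb$bbacccaccbcc  c
    7  bacccaccbccbaabcbb$b  b
    8  bb$bbacccaccbccbaabc  c
    9  bbacccaccbccbaabcbb$  $
   10  bcbb$bbacccaccbccbaa  a
   11  bccbaabcbb$bbacccacc  c
   12  caccbccbaabcbb$bbacc  c
   13  cbaabcbb$bbacccaccbc  c
   14  cbb$bbacccaccbccbaab  b
   15  cbccbaabcbb$bbacccac  c
   16  ccaccbccbaabcbb$bbac  c
   17  ccbaabcbb$bbacccaccb  b
   18  ccbccbaabcbb$bbaccca  a
   19  cccaccbccbaabcbb$bba  a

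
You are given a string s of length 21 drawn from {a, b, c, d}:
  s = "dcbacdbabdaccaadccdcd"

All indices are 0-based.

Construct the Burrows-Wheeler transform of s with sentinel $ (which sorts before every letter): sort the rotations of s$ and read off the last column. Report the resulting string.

rank  rotation                last
    0  $dcbacdbabdaccaadccdcd  d
    1  aadccdcd$dcbacdbabdacc  c
    2  abdaccaadccdcd$dcbacdb  b
    3  accaadccdcd$dcbacdbabd  d
    4  acdbabdaccaadccdcd$dcb  b
    5  adccdcd$dcbacdbabdacca  a
    6  babdaccaadccdcd$dcbacd  d
    7  bacdbabdaccaadccdcd$dc  c
    8  bdaccaadccdcd$dcbacdba  a
    9  caadccdcd$dcbacdbabdac  c
   10  cbacdbabdaccaadccdcd$d  d
   11  ccaadccdcd$dcbacdbabda  a
   12  ccdcd$dcbacdbabdaccaad  d
   13  cd$dcbacdbabdaccaadccd  d
   14  cdbabdaccaadccdcd$dcba  a
   15  cdcd$dcbacdbabdaccaadc  c
   16  d$dcbacdbabdaccaadccdc  c
   17  daccaadccdcd$dcbacdbab  b
   18  dbabdaccaadccdcd$dcbac  c
   19  dcbacdbabdaccaadccdcd$  $
   20  dccdcd$dcbacdbabdaccaa  a
   21  dcd$dcbacdbabdaccaadcc  c

dcbdbadcacdaddaccbc$ac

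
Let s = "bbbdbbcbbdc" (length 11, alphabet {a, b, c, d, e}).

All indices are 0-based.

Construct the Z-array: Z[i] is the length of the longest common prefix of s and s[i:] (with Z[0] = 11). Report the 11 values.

[11, 2, 1, 0, 2, 1, 0, 2, 1, 0, 0]

Z[0]=11
i=1: fresh scan; Z[1]=2 scan→box=[1,3)
i=2: min(r-i=1, Z[1]=2)=1; Z[2]=1
i=3: fresh scan; Z[3]=0
i=4: fresh scan; Z[4]=2 scan→box=[4,6)
i=5: min(r-i=1, Z[1]=2)=1; Z[5]=1
i=6: fresh scan; Z[6]=0
i=7: fresh scan; Z[7]=2 scan→box=[7,9)
i=8: min(r-i=1, Z[1]=2)=1; Z[8]=1
i=9: fresh scan; Z[9]=0
i=10: fresh scan; Z[10]=0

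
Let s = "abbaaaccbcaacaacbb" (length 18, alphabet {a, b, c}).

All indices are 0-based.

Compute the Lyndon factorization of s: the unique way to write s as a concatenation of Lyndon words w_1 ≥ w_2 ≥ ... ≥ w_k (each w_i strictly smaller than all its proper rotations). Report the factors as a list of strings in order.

emit factor 1: 'abb' (i=0, period=3)
emit factor 2: 'aaaccbcaacaacbb' (i=3, period=15)

["abb", "aaaccbcaacaacbb"]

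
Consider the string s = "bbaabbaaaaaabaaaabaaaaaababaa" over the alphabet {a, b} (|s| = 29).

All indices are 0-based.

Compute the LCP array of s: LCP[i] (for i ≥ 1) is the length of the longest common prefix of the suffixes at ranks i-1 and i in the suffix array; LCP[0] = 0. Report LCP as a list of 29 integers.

rank | idx | suffix
   0 |  28 | a
   1 |  27 | aa
   2 |   6 | aaaaaabaaaabaaaaaababaa
   3 |  18 | aaaaaababaa
   4 |   7 | aaaaabaaaabaaaaaababaa
   5 |  19 | aaaaababaa
   6 |  13 | aaaabaaaaaababaa
   7 |   8 | aaaabaaaabaaaaaababaa
   8 |  20 | aaaababaa
   9 |  14 | aaabaaaaaababaa
  10 |   9 | aaabaaaabaaaaaababaa
  11 |  21 | aaababaa
  12 |  15 | aabaaaaaababaa
  13 |  10 | aabaaaabaaaaaababaa
  14 |  22 | aababaa
  15 |   2 | aabbaaaaaabaaaabaaaaaababaa
  16 |  25 | abaa
  17 |  16 | abaaaaaababaa
  18 |  11 | abaaaabaaaaaababaa
  19 |  23 | ababaa
  20 |   3 | abbaaaaaabaaaabaaaaaababaa
  21 |  26 | baa
  22 |   5 | baaaaaabaaaabaaaaaababaa
  23 |  17 | baaaaaababaa
  24 |  12 | baaaabaaaaaababaa
  25 |   1 | baabbaaaaaabaaaabaaaaaababaa
  26 |  24 | babaa
  27 |   4 | bbaaaaaabaaaabaaaaaababaa
  28 |   0 | bbaabbaaaaaabaaaabaaaaaababaa

SA = [28, 27, 6, 18, 7, 19, 13, 8, 20, 14, 9, 21, 15, 10, 22, 2, 25, 16, 11, 23, 3, 26, 5, 17, 12, 1, 24, 4, 0]
[i] adj suffixes → lcp
  [1] 28/27 → 1 ('a')
  [2] 27/6 → 2 ('aa')
  [3] 6/18 → 8 ('aaaaaaba')
  [4] 18/7 → 5 ('aaaaa')
  [5] 7/19 → 7 ('aaaaaba')
  [6] 19/13 → 4 ('aaaa')
  [7] 13/8 → 9 ('aaaabaaaa')
  [8] 8/20 → 6 ('aaaaba')
  [9] 20/14 → 3 ('aaa')
  [10] 14/9 → 8 ('aaabaaaa')
  [11] 9/21 → 5 ('aaaba')
  [12] 21/15 → 2 ('aa')
  [13] 15/10 → 7 ('aabaaaa')
  [14] 10/22 → 4 ('aaba')
  [15] 22/2 → 3 ('aab')
  [16] 2/25 → 1 ('a')
  [17] 25/16 → 4 ('abaa')
  [18] 16/11 → 6 ('abaaaa')
  [19] 11/23 → 3 ('aba')
  [20] 23/3 → 2 ('ab')
  [21] 3/26 → 0 ('')
  [22] 26/5 → 3 ('baa')
  [23] 5/17 → 9 ('baaaaaaba')
  [24] 17/12 → 5 ('baaaa')
  [25] 12/1 → 3 ('baa')
  [26] 1/24 → 2 ('ba')
  [27] 24/4 → 1 ('b')
  [28] 4/0 → 4 ('bbaa')

[0, 1, 2, 8, 5, 7, 4, 9, 6, 3, 8, 5, 2, 7, 4, 3, 1, 4, 6, 3, 2, 0, 3, 9, 5, 3, 2, 1, 4]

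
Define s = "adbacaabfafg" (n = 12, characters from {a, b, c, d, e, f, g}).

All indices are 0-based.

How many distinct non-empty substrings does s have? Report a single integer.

72

rank | idx | suffix
   0 |   5 | aabfafg
   1 |   6 | abfafg
   2 |   3 | acaabfafg
   3 |   0 | adbacaabfafg
   4 |   9 | afg
   5 |   2 | bacaabfafg
   6 |   7 | bfafg
   7 |   4 | caabfafg
   8 |   1 | dbacaabfafg
   9 |   8 | fafg
  10 |  10 | fg
  11 |  11 | g

SA = [5, 6, 3, 0, 9, 2, 7, 4, 1, 8, 10, 11]
i: (SA[i-1],SA[i]) lcp shared
  1: (5,6) 1 'a'
  2: (6,3) 1 'a'
  3: (3,0) 1 'a'
  4: (0,9) 1 'a'
  5: (9,2) 0 ''
  6: (2,7) 1 'b'
  7: (7,4) 0 ''
  8: (4,1) 0 ''
  9: (1,8) 0 ''
  10: (8,10) 1 'f'
  11: (10,11) 0 ''

n(n+1)/2 = 12·13/2 = 78
Σ LCP = 0 + 1 + 1 + 1 + 1 + 0 + 1 + 0 + 0 + 0 + 1 + 0 = 6
distinct = 78 − 6 = 72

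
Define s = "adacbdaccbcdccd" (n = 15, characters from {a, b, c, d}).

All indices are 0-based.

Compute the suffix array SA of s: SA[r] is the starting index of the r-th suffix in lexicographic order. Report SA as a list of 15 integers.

[2, 6, 0, 9, 4, 8, 3, 7, 12, 13, 10, 14, 1, 5, 11]

rank→(start, suffix):
  0 → (2, 'acbdaccbcdccd')
  1 → (6, 'accbcdccd')
  2 → (0, 'adacbdaccbcdccd')
  3 → (9, 'bcdccd')
  4 → (4, 'bdaccbcdccd')
  5 → (8, 'cbcdccd')
  6 → (3, 'cbdaccbcdccd')
  7 → (7, 'ccbcdccd')
  8 → (12, 'ccd')
  9 → (13, 'cd')
  10 → (10, 'cdccd')
  11 → (14, 'd')
  12 → (1, 'dacbdaccbcdccd')
  13 → (5, 'daccbcdccd')
  14 → (11, 'dccd')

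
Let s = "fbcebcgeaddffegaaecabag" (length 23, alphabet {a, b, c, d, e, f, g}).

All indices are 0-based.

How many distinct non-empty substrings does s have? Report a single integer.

259

sorted suffixes:
  #0 SA[0]=15  'aaecabag'
  #1 SA[1]=19  'abag'
  #2 SA[2]=8  'addffegaaecabag'
  #3 SA[3]=16  'aecabag'
  #4 SA[4]=21  'ag'
  #5 SA[5]=20  'bag'
  #6 SA[6]=1  'bcebcgeaddffegaaecabag'
  #7 SA[7]=4  'bcgeaddffegaaecabag'
  #8 SA[8]=18  'cabag'
  #9 SA[9]=2  'cebcgeaddffegaaecabag'
  #10 SA[10]=5  'cgeaddffegaaecabag'
  #11 SA[11]=9  'ddffegaaecabag'
  #12 SA[12]=10  'dffegaaecabag'
  #13 SA[13]=7  'eaddffegaaecabag'
  #14 SA[14]=3  'ebcgeaddffegaaecabag'
  #15 SA[15]=17  'ecabag'
  #16 SA[16]=13  'egaaecabag'
  #17 SA[17]=0  'fbcebcgeaddffegaaecabag'
  #18 SA[18]=12  'fegaaecabag'
  #19 SA[19]=11  'ffegaaecabag'
  #20 SA[20]=22  'g'
  #21 SA[21]=14  'gaaecabag'
  #22 SA[22]=6  'geaddffegaaecabag'

SA = [15, 19, 8, 16, 21, 20, 1, 4, 18, 2, 5, 9, 10, 7, 3, 17, 13, 0, 12, 11, 22, 14, 6]
i: (SA[i-1],SA[i]) lcp shared
  1: (15,19) 1 'a'
  2: (19,8) 1 'a'
  3: (8,16) 1 'a'
  4: (16,21) 1 'a'
  5: (21,20) 0 ''
  6: (20,1) 1 'b'
  7: (1,4) 2 'bc'
  8: (4,18) 0 ''
  9: (18,2) 1 'c'
  10: (2,5) 1 'c'
  11: (5,9) 0 ''
  12: (9,10) 1 'd'
  13: (10,7) 0 ''
  14: (7,3) 1 'e'
  15: (3,17) 1 'e'
  16: (17,13) 1 'e'
  17: (13,0) 0 ''
  18: (0,12) 1 'f'
  19: (12,11) 1 'f'
  20: (11,22) 0 ''
  21: (22,14) 1 'g'
  22: (14,6) 1 'g'

n(n+1)/2 = 23·24/2 = 276
Σ LCP = 0 + 1 + 1 + 1 + 1 + 0 + 1 + 2 + 0 + 1 + 1 + 0 + 1 + 0 + 1 + 1 + 1 + 0 + 1 + 1 + 0 + 1 + 1 = 17
distinct = 276 − 17 = 259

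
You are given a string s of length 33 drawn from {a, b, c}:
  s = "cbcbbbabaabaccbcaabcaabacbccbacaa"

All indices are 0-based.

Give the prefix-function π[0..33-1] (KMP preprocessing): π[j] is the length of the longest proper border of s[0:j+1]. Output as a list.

π[0] = 0
j=1 s[j]='b': π[1]=0 (border '')
j=2 s[j]='c': π[2]=1 (border 'c')
j=3 s[j]='b': π[3]=2 (border 'cb')
j=4 s[j]='b': k: 2→0; π[4]=0 (border '')
j=5 s[j]='b': π[5]=0 (border '')
j=6 s[j]='a': π[6]=0 (border '')
j=7 s[j]='b': π[7]=0 (border '')
j=8 s[j]='a': π[8]=0 (border '')
j=9 s[j]='a': π[9]=0 (border '')
j=10 s[j]='b': π[10]=0 (border '')
j=11 s[j]='a': π[11]=0 (border '')
j=12 s[j]='c': π[12]=1 (border 'c')
j=13 s[j]='c': k: 1→0; π[13]=1 (border 'c')
j=14 s[j]='b': π[14]=2 (border 'cb')
j=15 s[j]='c': π[15]=3 (border 'cbc')
j=16 s[j]='a': k: 3→1→0; π[16]=0 (border '')
j=17 s[j]='a': π[17]=0 (border '')
j=18 s[j]='b': π[18]=0 (border '')
j=19 s[j]='c': π[19]=1 (border 'c')
j=20 s[j]='a': k: 1→0; π[20]=0 (border '')
j=21 s[j]='a': π[21]=0 (border '')
j=22 s[j]='b': π[22]=0 (border '')
j=23 s[j]='a': π[23]=0 (border '')
j=24 s[j]='c': π[24]=1 (border 'c')
j=25 s[j]='b': π[25]=2 (border 'cb')
j=26 s[j]='c': π[26]=3 (border 'cbc')
j=27 s[j]='c': k: 3→1→0; π[27]=1 (border 'c')
j=28 s[j]='b': π[28]=2 (border 'cb')
j=29 s[j]='a': k: 2→0; π[29]=0 (border '')
j=30 s[j]='c': π[30]=1 (border 'c')
j=31 s[j]='a': k: 1→0; π[31]=0 (border '')
j=32 s[j]='a': π[32]=0 (border '')

[0, 0, 1, 2, 0, 0, 0, 0, 0, 0, 0, 0, 1, 1, 2, 3, 0, 0, 0, 1, 0, 0, 0, 0, 1, 2, 3, 1, 2, 0, 1, 0, 0]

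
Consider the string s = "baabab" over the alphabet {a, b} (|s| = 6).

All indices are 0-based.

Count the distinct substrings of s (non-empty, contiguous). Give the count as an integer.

15

sorted suffixes:
  #0 SA[0]=1  'aabab'
  #1 SA[1]=4  'ab'
  #2 SA[2]=2  'abab'
  #3 SA[3]=5  'b'
  #4 SA[4]=0  'baabab'
  #5 SA[5]=3  'bab'

SA = [1, 4, 2, 5, 0, 3]
i: (SA[i-1],SA[i]) lcp shared
  1: (1,4) 1 'a'
  2: (4,2) 2 'ab'
  3: (2,5) 0 ''
  4: (5,0) 1 'b'
  5: (0,3) 2 'ba'

n(n+1)/2 = 6·7/2 = 21
Σ LCP = 0 + 1 + 2 + 0 + 1 + 2 = 6
distinct = 21 − 6 = 15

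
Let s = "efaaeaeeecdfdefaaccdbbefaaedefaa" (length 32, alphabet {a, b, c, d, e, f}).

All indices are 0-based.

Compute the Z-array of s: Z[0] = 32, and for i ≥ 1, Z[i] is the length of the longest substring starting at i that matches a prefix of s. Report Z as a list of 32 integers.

[32, 0, 0, 0, 1, 0, 1, 1, 1, 0, 0, 0, 0, 4, 0, 0, 0, 0, 0, 0, 0, 0, 5, 0, 0, 0, 1, 0, 4, 0, 0, 0]

Z[0]=32
i=1: i≥r, start 0; Z[1]=0
i=2: i≥r, start 0; Z[2]=0
i=3: i≥r, start 0; Z[3]=0
i=4: i≥r, start 0; Z[4]=1 extend→box=[4,5)
i=5: i≥r, start 0; Z[5]=0
i=6: i≥r, start 0; Z[6]=1 extend→box=[6,7)
i=7: i≥r, start 0; Z[7]=1 extend→box=[7,8)
i=8: i≥r, start 0; Z[8]=1 extend→box=[8,9)
i=9: i≥r, start 0; Z[9]=0
i=10: i≥r, start 0; Z[10]=0
i=11: i≥r, start 0; Z[11]=0
i=12: i≥r, start 0; Z[12]=0
i=13: i≥r, start 0; Z[13]=4 extend→box=[13,17)
i=14: min(r-i=3, Z[1]=0)=0; Z[14]=0
i=15: min(r-i=2, Z[2]=0)=0; Z[15]=0
i=16: min(r-i=1, Z[3]=0)=0; Z[16]=0
i=17: i≥r, start 0; Z[17]=0
i=18: i≥r, start 0; Z[18]=0
i=19: i≥r, start 0; Z[19]=0
i=20: i≥r, start 0; Z[20]=0
i=21: i≥r, start 0; Z[21]=0
i=22: i≥r, start 0; Z[22]=5 extend→box=[22,27)
i=23: min(r-i=4, Z[1]=0)=0; Z[23]=0
i=24: min(r-i=3, Z[2]=0)=0; Z[24]=0
i=25: min(r-i=2, Z[3]=0)=0; Z[25]=0
i=26: min(r-i=1, Z[4]=1)=1; Z[26]=1
i=27: i≥r, start 0; Z[27]=0
i=28: i≥r, start 0; Z[28]=4 extend→box=[28,32)
i=29: min(r-i=3, Z[1]=0)=0; Z[29]=0
i=30: min(r-i=2, Z[2]=0)=0; Z[30]=0
i=31: min(r-i=1, Z[3]=0)=0; Z[31]=0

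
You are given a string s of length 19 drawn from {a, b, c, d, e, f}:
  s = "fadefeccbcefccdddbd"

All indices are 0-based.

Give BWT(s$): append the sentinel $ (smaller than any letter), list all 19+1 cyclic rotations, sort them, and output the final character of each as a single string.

rank  rotation              last
    0  $fadefeccbcefccdddbd  d
    1  adefeccbcefccdddbd$f  f
    2  bcefccdddbd$fadefecc  c
    3  bd$fadefeccbcefccddd  d
    4  cbcefccdddbd$fadefec  c
    5  ccbcefccdddbd$fadefe  e
    6  ccdddbd$fadefeccbcef  f
    7  cdddbd$fadefeccbcefc  c
    8  cefccdddbd$fadefeccb  b
    9  d$fadefeccbcefccdddb  b
   10  dbd$fadefeccbcefccdd  d
   11  ddbd$fadefeccbcefccd  d
   12  dddbd$fadefeccbcefcc  c
   13  defeccbcefccdddbd$fa  a
   14  eccbcefccdddbd$fadef  f
   15  efccdddbd$fadefeccbc  c
   16  efeccbcefccdddbd$fad  d
   17  fadefeccbcefccdddbd$  $
   18  fccdddbd$fadefeccbce  e
   19  feccbcefccdddbd$fade  e

dfcdcefcbbddcafcd$ee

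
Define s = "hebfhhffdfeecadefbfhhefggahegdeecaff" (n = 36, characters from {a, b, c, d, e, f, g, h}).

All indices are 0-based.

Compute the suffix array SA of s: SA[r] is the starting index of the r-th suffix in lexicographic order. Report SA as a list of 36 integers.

[13, 33, 25, 17, 2, 12, 32, 29, 14, 8, 1, 11, 31, 10, 30, 15, 21, 27, 35, 16, 7, 9, 34, 6, 22, 18, 3, 24, 28, 23, 0, 20, 26, 5, 19, 4]

sorted suffixes:
  #0 SA[0]=13  'adefbfhhefggahegdeecaff'
  #1 SA[1]=33  'aff'
  #2 SA[2]=25  'ahegdeecaff'
  #3 SA[3]=17  'bfhhefggahegdeecaff'
  #4 SA[4]=2  'bfhhffdfeecadefbfhhefggahegdeecaff'
  #5 SA[5]=12  'cadefbfhhefggahegdeecaff'
  #6 SA[6]=32  'caff'
  #7 SA[7]=29  'deecaff'
  #8 SA[8]=14  'defbfhhefggahegdeecaff'
  #9 SA[9]=8  'dfeecadefbfhhefggahegdeecaff'
  #10 SA[10]=1  'ebfhhffdfeecadefbfhhefggahegdeecaff'
  #11 SA[11]=11  'ecadefbfhhefggahegdeecaff'
  #12 SA[12]=31  'ecaff'
  #13 SA[13]=10  'eecadefbfhhefggahegdeecaff'
  #14 SA[14]=30  'eecaff'
  #15 SA[15]=15  'efbfhhefggahegdeecaff'
  #16 SA[16]=21  'efggahegdeecaff'
  #17 SA[17]=27  'egdeecaff'
  #18 SA[18]=35  'f'
  #19 SA[19]=16  'fbfhhefggahegdeecaff'
  #20 SA[20]=7  'fdfeecadefbfhhefggahegdeecaff'
  #21 SA[21]=9  'feecadefbfhhefggahegdeecaff'
  #22 SA[22]=34  'ff'
  #23 SA[23]=6  'ffdfeecadefbfhhefggahegdeecaff'
  #24 SA[24]=22  'fggahegdeecaff'
  #25 SA[25]=18  'fhhefggahegdeecaff'
  #26 SA[26]=3  'fhhffdfeecadefbfhhefggahegdeecaff'
  #27 SA[27]=24  'gahegdeecaff'
  #28 SA[28]=28  'gdeecaff'
  #29 SA[29]=23  'ggahegdeecaff'
  #30 SA[30]=0  'hebfhhffdfeecadefbfhhefggahegdeecaff'
  #31 SA[31]=20  'hefggahegdeecaff'
  #32 SA[32]=26  'hegdeecaff'
  #33 SA[33]=5  'hffdfeecadefbfhhefggahegdeecaff'
  #34 SA[34]=19  'hhefggahegdeecaff'
  #35 SA[35]=4  'hhffdfeecadefbfhhefggahegdeecaff'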